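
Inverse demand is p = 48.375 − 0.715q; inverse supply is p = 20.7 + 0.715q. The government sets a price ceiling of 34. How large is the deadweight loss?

0.40

Competitive equilibrium: 48.375 − 0.715q = 20.7 + 0.715q → q* = 19.3531, p* = 34.5375.
At the ceiling p = 34, quantity supplied = (34 − 20.7)/0.715 = 18.6014.
Willingness to pay at q' = 18.6014: 48.375 − 0.715·18.6014 = 35.075.
Δq = 19.3531 − 18.6014 = 0.7517; wedge = 35.075 − 34 = 1.075.
Welfare loss = ½ × 0.7517 × 1.075 = 0.40.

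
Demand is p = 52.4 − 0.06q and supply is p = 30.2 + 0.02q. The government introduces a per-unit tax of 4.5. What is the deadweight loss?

Competitive equilibrium: 52.4 − 0.06q = 30.2 + 0.02q → q* = 277.5, p* = 35.75.
With the tax, the buyer price exceeds the seller price by 4.5: (52.4 − 0.06q) − (30.2 + 0.02q) = 4.5 → q' = 221.25.
Δq = 277.5 − 221.25 = 56.25; the wedge equals the tax, 4.5.
DWL = ½ × 56.25 × 4.5 = 126.56.

126.56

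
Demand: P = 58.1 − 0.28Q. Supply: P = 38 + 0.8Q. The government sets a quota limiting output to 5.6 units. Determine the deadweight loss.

Competitive equilibrium: 58.1 − 0.28Q = 38 + 0.8Q → Q* = 18.6111, P* = 52.8889.
At Q = 5.6: demand price = 58.1 − 0.28·5.6 = 56.532; supply price = 38 + 0.8·5.6 = 42.48.
ΔQ = 18.6111 − 5.6 = 13.0111; wedge = 56.532 − 42.48 = 14.052.
The triangle = ½ × 13.0111 × 14.052 = 91.42.

91.42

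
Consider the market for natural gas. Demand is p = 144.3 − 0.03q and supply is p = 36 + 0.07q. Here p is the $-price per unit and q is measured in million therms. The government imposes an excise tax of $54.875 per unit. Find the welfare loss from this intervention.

$15056.33 million

Competitive equilibrium: 144.3 − 0.03q = 36 + 0.07q → q* = 1083, p* = 111.81.
With the tax, the buyer price exceeds the seller price by 54.875: (144.3 − 0.03q) − (36 + 0.07q) = 54.875 → q' = 534.25.
Δq = 1083 − 534.25 = 548.75; the wedge equals the tax, 54.875.
The triangle = ½ × 548.75 × 54.875 = $15056.33 million.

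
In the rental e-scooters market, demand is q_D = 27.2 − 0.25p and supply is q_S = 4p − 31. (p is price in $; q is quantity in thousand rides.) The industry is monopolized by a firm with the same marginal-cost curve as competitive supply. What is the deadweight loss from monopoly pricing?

$282.40 thousand

In inverse form: demand p = 108.8 − 4q, supply p = 7.75 + 0.25q.
Competitive equilibrium: 108.8 − 4q = 7.75 + 0.25q → q* = 23.7765, p* = 13.6941.
Marginal revenue: MR = 108.8 − 8q. Set MR = MC: 108.8 − 8q = 7.75 + 0.25q → q_m = 12.2485.
Price p_m = 108.8 − 4·12.2485 = 59.806; MC(q_m) = 7.75 + 0.25·12.2485 = 10.8121.
Competitive q* = 23.7765, so Δq = 11.528; wedge = 59.806 − 10.8121 = 48.9939.
The triangle = ½ × 11.528 × 48.9939 = $282.40 thousand.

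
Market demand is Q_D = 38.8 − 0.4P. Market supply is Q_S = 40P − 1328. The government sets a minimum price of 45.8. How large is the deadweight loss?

In inverse form: demand P = 97 − 2.5Q, supply P = 33.2 + 0.025Q.
Competitive equilibrium: 97 − 2.5Q = 33.2 + 0.025Q → Q* = 25.2673, P* = 33.8317.
At the floor P = 45.8, quantity demanded = (97 − 45.8)/2.5 = 20.48.
Sellers' marginal cost at Q' = 20.48: 33.2 + 0.025·20.48 = 33.712.
ΔQ = 25.2673 − 20.48 = 4.7873; wedge = 45.8 − 33.712 = 12.088.
The triangle = ½ × 4.7873 × 12.088 = 28.93.

28.93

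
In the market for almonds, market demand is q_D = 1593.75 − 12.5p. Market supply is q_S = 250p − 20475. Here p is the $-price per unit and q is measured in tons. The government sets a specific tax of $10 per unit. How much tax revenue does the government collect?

$4238.10

In inverse form: demand p = 127.5 − 0.08q, supply p = 81.9 + 0.004q.
Competitive equilibrium: 127.5 − 0.08q = 81.9 + 0.004q → q* = 542.8571, p* = 84.0714.
With the tax, the buyer price exceeds the seller price by 10: (127.5 − 0.08q) − (81.9 + 0.004q) = 10 → q' = 423.8095.
Tax revenue = 10 × 423.8095 = $4238.10.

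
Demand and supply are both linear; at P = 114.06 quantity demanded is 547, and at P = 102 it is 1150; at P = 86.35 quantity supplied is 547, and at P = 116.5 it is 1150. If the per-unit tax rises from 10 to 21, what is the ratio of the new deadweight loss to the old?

4.41

Demand slope = (102 − 114.06)/(1150 − 547) = −0.02, so P = 125 − 0.02Q.
Supply slope = (116.5 − 86.35)/(1150 − 547) = 0.05, so P = 59 + 0.05Q.
Competitive equilibrium: 125 − 0.02Q = 59 + 0.05Q → Q* = 942.8571, P* = 106.1429.
For a per-unit tax t: ΔQ = t/0.07, so DWL = ½·t·(t/0.07) = t²/0.14.
At t = 10: DWL = 714.286. At t = 21: DWL = 3150.
Ratio = (21/10)² = 4.41.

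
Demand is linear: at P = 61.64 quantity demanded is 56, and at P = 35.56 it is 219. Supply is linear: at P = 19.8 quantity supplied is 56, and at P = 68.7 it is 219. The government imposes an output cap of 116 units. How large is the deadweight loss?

Demand slope = (35.56 − 61.64)/(219 − 56) = −0.16, so P = 70.6 − 0.16Q.
Supply slope = (68.7 − 19.8)/(219 − 56) = 0.3, so P = 3 + 0.3Q.
Competitive equilibrium: 70.6 − 0.16Q = 3 + 0.3Q → Q* = 146.9565, P* = 47.087.
At Q = 116: demand price = 70.6 − 0.16·116 = 52.04; supply price = 3 + 0.3·116 = 37.8.
ΔQ = 146.9565 − 116 = 30.9565; wedge = 52.04 − 37.8 = 14.24.
Welfare loss = ½ × 30.9565 × 14.24 = 220.41.

220.41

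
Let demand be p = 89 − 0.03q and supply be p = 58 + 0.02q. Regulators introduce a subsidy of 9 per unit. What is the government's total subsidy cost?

Competitive equilibrium: 89 − 0.03q = 58 + 0.02q → q* = 620, p* = 70.4.
The subsidy lowers effective supply by 9: p = 49 + 0.02q.
New quantity: 89 − 0.03q = 49 + 0.02q → q' = 800.
Total subsidy cost = 9 × 800 = 7200.

7200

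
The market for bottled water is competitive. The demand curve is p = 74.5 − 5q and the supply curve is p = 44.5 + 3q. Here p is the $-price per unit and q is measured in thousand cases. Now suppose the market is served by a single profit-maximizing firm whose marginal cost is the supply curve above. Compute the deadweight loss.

Competitive equilibrium: 74.5 − 5q = 44.5 + 3q → q* = 3.75, p* = 55.75.
Marginal revenue: MR = 74.5 − 10q. Set MR = MC: 74.5 − 10q = 44.5 + 3q → q_m = 2.3077.
Price p_m = 74.5 − 5·2.3077 = 62.9615; MC(q_m) = 44.5 + 3·2.3077 = 51.4231.
Competitive q* = 3.75, so Δq = 1.4423; wedge = 62.9615 − 51.4231 = 11.5384.
DWL = ½ × 1.4423 × 11.5384 = $8.32 thousand.

$8.32 thousand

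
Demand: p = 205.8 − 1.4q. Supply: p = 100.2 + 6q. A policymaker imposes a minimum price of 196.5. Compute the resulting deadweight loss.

215.26

Competitive equilibrium: 205.8 − 1.4q = 100.2 + 6q → q* = 14.2703, p* = 185.8216.
At the floor p = 196.5, quantity demanded = (205.8 − 196.5)/1.4 = 6.6429.
Sellers' marginal cost at q' = 6.6429: 100.2 + 6·6.6429 = 140.0574.
Δq = 14.2703 − 6.6429 = 7.6274; wedge = 196.5 − 140.0574 = 56.4426.
The triangle = ½ × 7.6274 × 56.4426 = 215.26.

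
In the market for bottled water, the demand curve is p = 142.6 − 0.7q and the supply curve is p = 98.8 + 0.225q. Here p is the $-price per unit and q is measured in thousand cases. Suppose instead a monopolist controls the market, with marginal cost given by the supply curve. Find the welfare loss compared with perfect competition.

$192.43 thousand

Competitive equilibrium: 142.6 − 0.7q = 98.8 + 0.225q → q* = 47.3514, p* = 109.4541.
Marginal revenue: MR = 142.6 − 1.4q. Set MR = MC: 142.6 − 1.4q = 98.8 + 0.225q → q_m = 26.9538.
Price p_m = 142.6 − 0.7·26.9538 = 123.7323; MC(q_m) = 98.8 + 0.225·26.9538 = 104.8646.
Competitive q* = 47.3514, so Δq = 20.3976; wedge = 123.7323 − 104.8646 = 18.8677.
The triangle = ½ × 20.3976 × 18.8677 = $192.43 thousand.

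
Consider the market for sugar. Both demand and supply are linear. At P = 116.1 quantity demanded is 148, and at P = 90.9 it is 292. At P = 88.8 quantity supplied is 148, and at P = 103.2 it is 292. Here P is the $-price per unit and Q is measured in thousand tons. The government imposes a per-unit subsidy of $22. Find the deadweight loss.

$880 thousand

Demand slope = (90.9 − 116.1)/(292 − 148) = −0.175, so P = 142 − 0.175Q.
Supply slope = (103.2 − 88.8)/(292 − 148) = 0.1, so P = 74 + 0.1Q.
Competitive equilibrium: 142 − 0.175Q = 74 + 0.1Q → Q* = 247.2727, P* = 98.7273.
The subsidy lowers effective supply by 22: P = 52 + 0.1Q.
New quantity: 142 − 0.175Q = 52 + 0.1Q → Q' = 327.2727.
Overproduction ΔQ = 327.2727 − 247.2727 = 80; wedge = subsidy = 22.
The triangle = ½ × 80 × 22 = $880 thousand.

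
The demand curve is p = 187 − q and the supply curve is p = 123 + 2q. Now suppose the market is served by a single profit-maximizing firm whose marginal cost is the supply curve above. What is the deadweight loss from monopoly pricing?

42.67

Competitive equilibrium: 187 − q = 123 + 2q → q* = 21.3333, p* = 165.6667.
Marginal revenue: MR = 187 − 2q. Set MR = MC: 187 − 2q = 123 + 2q → q_m = 16.
Price p_m = 187 − 1·16 = 171; MC(q_m) = 123 + 2·16 = 155.
Competitive q* = 21.3333, so Δq = 5.3333; wedge = 171 − 155 = 16.
Welfare loss = ½ × 5.3333 × 16 = 42.67.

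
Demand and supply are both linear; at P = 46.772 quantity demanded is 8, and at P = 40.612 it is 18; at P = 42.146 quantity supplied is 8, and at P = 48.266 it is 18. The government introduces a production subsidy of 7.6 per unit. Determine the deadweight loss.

23.52

Demand slope = (40.612 − 46.772)/(18 − 8) = −0.616, so P = 51.7 − 0.616Q.
Supply slope = (48.266 − 42.146)/(18 − 8) = 0.612, so P = 37.25 + 0.612Q.
Competitive equilibrium: 51.7 − 0.616Q = 37.25 + 0.612Q → Q* = 11.7671, P* = 44.4515.
The subsidy lowers effective supply by 7.6: P = 29.65 + 0.612Q.
New quantity: 51.7 − 0.616Q = 29.65 + 0.612Q → Q' = 17.956.
Overproduction ΔQ = 17.956 − 11.7671 = 6.1889; wedge = subsidy = 7.6.
Welfare loss = ½ × 6.1889 × 7.6 = 23.52.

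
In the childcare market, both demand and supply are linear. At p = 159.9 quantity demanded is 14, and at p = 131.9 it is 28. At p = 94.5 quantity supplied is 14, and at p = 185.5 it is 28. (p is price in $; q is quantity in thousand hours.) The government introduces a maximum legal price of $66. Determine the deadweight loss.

$620.06 thousand

Demand slope = (131.9 − 159.9)/(28 − 14) = −2, so p = 187.9 − 2q.
Supply slope = (185.5 − 94.5)/(28 − 14) = 6.5, so p = 3.5 + 6.5q.
Competitive equilibrium: 187.9 − 2q = 3.5 + 6.5q → q* = 21.6941, p* = 144.5118.
At the ceiling p = 66, quantity supplied = (66 − 3.5)/6.5 = 9.6154.
Willingness to pay at q' = 9.6154: 187.9 − 2·9.6154 = 168.6692.
Δq = 21.6941 − 9.6154 = 12.0787; wedge = 168.6692 − 66 = 102.6692.
Deadweight loss = ½ × 12.0787 × 102.6692 = $620.06 thousand.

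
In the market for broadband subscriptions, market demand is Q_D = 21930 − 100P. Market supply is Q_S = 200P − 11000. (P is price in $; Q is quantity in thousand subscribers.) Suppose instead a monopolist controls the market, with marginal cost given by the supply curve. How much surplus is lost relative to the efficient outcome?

In inverse form: demand P = 219.3 − 0.01Q, supply P = 55 + 0.005Q.
Competitive equilibrium: 219.3 − 0.01Q = 55 + 0.005Q → Q* = 10953.3333, P* = 109.7667.
Marginal revenue: MR = 219.3 − 0.02Q. Set MR = MC: 219.3 − 0.02Q = 55 + 0.005Q → Q_m = 6572.
Price P_m = 219.3 − 0.01·6572 = 153.58; MC(Q_m) = 55 + 0.005·6572 = 87.86.
Competitive Q* = 10953.3333, so ΔQ = 4381.3333; wedge = 153.58 − 87.86 = 65.72.
Welfare loss = ½ × 4381.3333 × 65.72 = $143970.61 thousand.

$143970.61 thousand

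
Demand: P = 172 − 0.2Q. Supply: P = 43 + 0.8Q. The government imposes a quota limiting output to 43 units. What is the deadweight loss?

3698

Competitive equilibrium: 172 − 0.2Q = 43 + 0.8Q → Q* = 129, P* = 146.2.
At Q = 43: demand price = 172 − 0.2·43 = 163.4; supply price = 43 + 0.8·43 = 77.4.
ΔQ = 129 − 43 = 86; wedge = 163.4 − 77.4 = 86.
Deadweight loss = ½ × 86 × 86 = 3698.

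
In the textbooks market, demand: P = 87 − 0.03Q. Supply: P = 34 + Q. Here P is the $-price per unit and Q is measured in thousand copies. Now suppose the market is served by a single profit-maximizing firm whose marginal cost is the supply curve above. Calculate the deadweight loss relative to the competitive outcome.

$1.09 thousand

Competitive equilibrium: 87 − 0.03Q = 34 + Q → Q* = 51.4563, P* = 85.4563.
Marginal revenue: MR = 87 − 0.06Q. Set MR = MC: 87 − 0.06Q = 34 + Q → Q_m = 50.
Price P_m = 87 − 0.03·50 = 85.5; MC(Q_m) = 34 + 1·50 = 84.
Competitive Q* = 51.4563, so ΔQ = 1.4563; wedge = 85.5 − 84 = 1.5.
DWL = ½ × 1.4563 × 1.5 = $1.09 thousand.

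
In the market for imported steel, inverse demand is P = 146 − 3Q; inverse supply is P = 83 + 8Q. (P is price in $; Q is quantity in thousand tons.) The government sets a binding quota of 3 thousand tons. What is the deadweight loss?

Competitive equilibrium: 146 − 3Q = 83 + 8Q → Q* = 5.7273, P* = 128.8182.
At Q = 3: demand price = 146 − 3·3 = 137; supply price = 83 + 8·3 = 107.
ΔQ = 5.7273 − 3 = 2.7273; wedge = 137 − 107 = 30.
DWL = ½ × 2.7273 × 30 = $40.91 thousand.

$40.91 thousand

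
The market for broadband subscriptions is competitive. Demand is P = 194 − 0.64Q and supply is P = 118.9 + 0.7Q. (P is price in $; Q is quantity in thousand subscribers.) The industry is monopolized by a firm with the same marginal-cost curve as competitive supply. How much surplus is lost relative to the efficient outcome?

$219.87 thousand

Competitive equilibrium: 194 − 0.64Q = 118.9 + 0.7Q → Q* = 56.0448, P* = 158.1313.
Marginal revenue: MR = 194 − 1.28Q. Set MR = MC: 194 − 1.28Q = 118.9 + 0.7Q → Q_m = 37.9293.
Price P_m = 194 − 0.64·37.9293 = 169.7252; MC(Q_m) = 118.9 + 0.7·37.9293 = 145.4505.
Competitive Q* = 56.0448, so ΔQ = 18.1155; wedge = 169.7252 − 145.4505 = 24.2747.
The triangle = ½ × 18.1155 × 24.2747 = $219.87 thousand.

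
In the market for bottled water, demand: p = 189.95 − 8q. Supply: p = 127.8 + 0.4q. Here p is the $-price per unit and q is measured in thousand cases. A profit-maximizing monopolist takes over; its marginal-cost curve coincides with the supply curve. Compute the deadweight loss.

Competitive equilibrium: 189.95 − 8q = 127.8 + 0.4q → q* = 7.3988, p* = 130.7595.
Marginal revenue: MR = 189.95 − 16q. Set MR = MC: 189.95 − 16q = 127.8 + 0.4q → q_m = 3.7896.
Price p_m = 189.95 − 8·3.7896 = 159.6332; MC(q_m) = 127.8 + 0.4·3.7896 = 129.3158.
Competitive q* = 7.3988, so Δq = 3.6092; wedge = 159.6332 − 129.3158 = 30.3174.
DWL = ½ × 3.6092 × 30.3174 = $54.71 thousand.

$54.71 thousand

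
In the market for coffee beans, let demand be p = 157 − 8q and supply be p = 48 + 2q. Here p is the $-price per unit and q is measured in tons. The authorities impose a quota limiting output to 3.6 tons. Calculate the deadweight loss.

Competitive equilibrium: 157 − 8q = 48 + 2q → q* = 10.9, p* = 69.8.
At q = 3.6: demand price = 157 − 8·3.6 = 128.2; supply price = 48 + 2·3.6 = 55.2.
Δq = 10.9 − 3.6 = 7.3; wedge = 128.2 − 55.2 = 73.
Welfare loss = ½ × 7.3 × 73 = $266.45.

$266.45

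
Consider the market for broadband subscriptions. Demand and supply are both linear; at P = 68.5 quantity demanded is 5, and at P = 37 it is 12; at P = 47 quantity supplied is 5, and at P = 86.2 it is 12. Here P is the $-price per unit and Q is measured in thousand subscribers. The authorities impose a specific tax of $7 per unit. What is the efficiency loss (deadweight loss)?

$2.43 thousand

Demand slope = (37 − 68.5)/(12 − 5) = −4.5, so P = 91 − 4.5Q.
Supply slope = (86.2 − 47)/(12 − 5) = 5.6, so P = 19 + 5.6Q.
Competitive equilibrium: 91 − 4.5Q = 19 + 5.6Q → Q* = 7.1287, P* = 58.9208.
With the tax, the buyer price exceeds the seller price by 7: (91 − 4.5Q) − (19 + 5.6Q) = 7 → Q' = 6.4356.
ΔQ = 7.1287 − 6.4356 = 0.6931; the wedge equals the tax, 7.
Deadweight loss = ½ × 0.6931 × 7 = $2.43 thousand.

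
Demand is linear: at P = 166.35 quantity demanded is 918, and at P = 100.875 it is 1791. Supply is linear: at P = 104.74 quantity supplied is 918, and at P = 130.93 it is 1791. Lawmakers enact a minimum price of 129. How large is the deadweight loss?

Demand slope = (100.875 − 166.35)/(1791 − 918) = −0.075, so P = 235.2 − 0.075Q.
Supply slope = (130.93 − 104.74)/(1791 − 918) = 0.03, so P = 77.2 + 0.03Q.
Competitive equilibrium: 235.2 − 0.075Q = 77.2 + 0.03Q → Q* = 1504.7619, P* = 122.3429.
At the floor P = 129, quantity demanded = (235.2 − 129)/0.075 = 1416.
Sellers' marginal cost at Q' = 1416: 77.2 + 0.03·1416 = 119.68.
ΔQ = 1504.7619 − 1416 = 88.7619; wedge = 129 − 119.68 = 9.32.
Deadweight loss = ½ × 88.7619 × 9.32 = 413.63.

413.63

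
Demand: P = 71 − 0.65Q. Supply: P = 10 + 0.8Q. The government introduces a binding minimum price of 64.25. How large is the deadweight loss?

Competitive equilibrium: 71 − 0.65Q = 10 + 0.8Q → Q* = 42.069, P* = 43.6552.
At the floor P = 64.25, quantity demanded = (71 − 64.25)/0.65 = 10.3846.
Sellers' marginal cost at Q' = 10.3846: 10 + 0.8·10.3846 = 18.3077.
ΔQ = 42.069 − 10.3846 = 31.6844; wedge = 64.25 − 18.3077 = 45.9423.
The triangle = ½ × 31.6844 × 45.9423 = 727.83.

727.83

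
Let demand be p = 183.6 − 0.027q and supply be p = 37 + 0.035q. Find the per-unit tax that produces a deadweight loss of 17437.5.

46.5

Competitive equilibrium: 183.6 − 0.027q = 37 + 0.035q → q* = 2364.5161, p* = 119.7581.
A tax t gives Δq = t/0.062 and wedge t, so DWL = t²/0.124.
t²/0.124 = 17437.5 → t² = 2162.25 → t = 46.5.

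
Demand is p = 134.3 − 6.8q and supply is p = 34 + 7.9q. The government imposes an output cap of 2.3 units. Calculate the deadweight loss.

150.37

Competitive equilibrium: 134.3 − 6.8q = 34 + 7.9q → q* = 6.8231, p* = 87.9027.
At q = 2.3: demand price = 134.3 − 6.8·2.3 = 118.66; supply price = 34 + 7.9·2.3 = 52.17.
Δq = 6.8231 − 2.3 = 4.5231; wedge = 118.66 − 52.17 = 66.49.
Deadweight loss = ½ × 4.5231 × 66.49 = 150.37.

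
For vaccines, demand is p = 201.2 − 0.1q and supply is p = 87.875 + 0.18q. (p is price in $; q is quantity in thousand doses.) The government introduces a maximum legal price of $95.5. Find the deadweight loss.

Competitive equilibrium: 201.2 − 0.1q = 87.875 + 0.18q → q* = 404.7321, p* = 160.7268.
At the ceiling p = 95.5, quantity supplied = (95.5 − 87.875)/0.18 = 42.3611.
Willingness to pay at q' = 42.3611: 201.2 − 0.1·42.3611 = 196.9639.
Δq = 404.7321 − 42.3611 = 362.371; wedge = 196.9639 − 95.5 = 101.4639.
The triangle = ½ × 362.371 × 101.4639 = $18383.79 thousand.

$18383.79 thousand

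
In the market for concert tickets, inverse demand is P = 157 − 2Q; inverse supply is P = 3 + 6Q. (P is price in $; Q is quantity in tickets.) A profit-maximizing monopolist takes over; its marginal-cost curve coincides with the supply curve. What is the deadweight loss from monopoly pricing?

$59.29

Competitive equilibrium: 157 − 2Q = 3 + 6Q → Q* = 19.25, P* = 118.5.
Marginal revenue: MR = 157 − 4Q. Set MR = MC: 157 − 4Q = 3 + 6Q → Q_m = 15.4.
Price P_m = 157 − 2·15.4 = 126.2; MC(Q_m) = 3 + 6·15.4 = 95.4.
Competitive Q* = 19.25, so ΔQ = 3.85; wedge = 126.2 − 95.4 = 30.8.
The triangle = ½ × 3.85 × 30.8 = $59.29.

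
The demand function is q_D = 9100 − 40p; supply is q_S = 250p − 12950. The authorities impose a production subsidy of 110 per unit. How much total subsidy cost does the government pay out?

In inverse form: demand p = 227.5 − 0.025q, supply p = 51.8 + 0.004q.
Competitive equilibrium: 227.5 − 0.025q = 51.8 + 0.004q → q* = 6058.62069, p* = 76.03448.
The subsidy lowers effective supply by 110: p = 0.004q − 58.2.
New quantity: 227.5 − 0.025q = 0.004q − 58.2 → q' = 9851.72414.
Total subsidy cost = 110 × 9851.72414 = 1083689.66.

1083689.66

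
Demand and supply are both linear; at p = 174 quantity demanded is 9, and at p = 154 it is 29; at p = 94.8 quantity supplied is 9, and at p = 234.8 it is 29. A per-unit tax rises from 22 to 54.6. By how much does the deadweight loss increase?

156.07

Demand slope = (154 − 174)/(29 − 9) = −1, so p = 183 − q.
Supply slope = (234.8 − 94.8)/(29 − 9) = 7, so p = 31.8 + 7q.
Competitive equilibrium: 183 − q = 31.8 + 7q → q* = 18.9, p* = 164.1.
For a per-unit tax t: Δq = t/8, so DWL = ½·t·(t/8) = t²/16.
At t = 22: DWL = 30.25. At t = 54.6: DWL = 186.323.
Increase = 186.323 − 30.25 = 156.07.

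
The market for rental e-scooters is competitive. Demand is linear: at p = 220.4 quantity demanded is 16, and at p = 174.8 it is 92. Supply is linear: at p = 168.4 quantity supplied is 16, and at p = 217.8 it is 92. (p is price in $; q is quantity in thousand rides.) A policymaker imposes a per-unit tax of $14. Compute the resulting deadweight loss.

Demand slope = (174.8 − 220.4)/(92 − 16) = −0.6, so p = 230 − 0.6q.
Supply slope = (217.8 − 168.4)/(92 − 16) = 0.65, so p = 158 + 0.65q.
Competitive equilibrium: 230 − 0.6q = 158 + 0.65q → q* = 57.6, p* = 195.44.
With the tax, the buyer price exceeds the seller price by 14: (230 − 0.6q) − (158 + 0.65q) = 14 → q' = 46.4.
Δq = 57.6 − 46.4 = 11.2; the wedge equals the tax, 14.
Deadweight loss = ½ × 11.2 × 14 = $78.40 thousand.

$78.40 thousand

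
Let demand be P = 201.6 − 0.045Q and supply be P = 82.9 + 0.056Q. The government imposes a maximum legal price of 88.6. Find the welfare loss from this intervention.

58192.17

Competitive equilibrium: 201.6 − 0.045Q = 82.9 + 0.056Q → Q* = 1175.24752, P* = 148.71386.
At the ceiling P = 88.6, quantity supplied = (88.6 − 82.9)/0.056 = 101.78571.
Willingness to pay at Q' = 101.78571: 201.6 − 0.045·101.78571 = 197.01964.
ΔQ = 1175.24752 − 101.78571 = 1073.46181; wedge = 197.01964 − 88.6 = 108.41964.
The triangle = ½ × 1073.46181 × 108.41964 = 58192.17.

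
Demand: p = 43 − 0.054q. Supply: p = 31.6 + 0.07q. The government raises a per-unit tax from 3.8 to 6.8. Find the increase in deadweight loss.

Competitive equilibrium: 43 − 0.054q = 31.6 + 0.07q → q* = 91.9355, p* = 38.0355.
For a per-unit tax t: Δq = t/0.124, so DWL = ½·t·(t/0.124) = t²/0.248.
At t = 3.8: DWL = 58.226. At t = 6.8: DWL = 186.452.
Increase = 186.452 − 58.226 = 128.23.

128.23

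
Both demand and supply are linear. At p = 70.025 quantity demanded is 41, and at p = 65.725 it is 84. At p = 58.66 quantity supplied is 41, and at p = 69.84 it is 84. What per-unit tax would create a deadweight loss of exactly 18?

3.6

Demand slope = (65.725 − 70.025)/(84 − 41) = −0.1, so p = 74.125 − 0.1q.
Supply slope = (69.84 − 58.66)/(84 − 41) = 0.26, so p = 48 + 0.26q.
Competitive equilibrium: 74.125 − 0.1q = 48 + 0.26q → q* = 72.5694, p* = 66.8681.
A tax t gives Δq = t/0.36 and wedge t, so DWL = t²/0.72.
t²/0.72 = 18 → t² = 12.96 → t = 3.6.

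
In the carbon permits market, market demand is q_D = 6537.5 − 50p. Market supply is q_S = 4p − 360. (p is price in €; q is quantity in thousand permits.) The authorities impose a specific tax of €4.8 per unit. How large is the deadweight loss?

In inverse form: demand p = 130.75 − 0.02q, supply p = 90 + 0.25q.
Competitive equilibrium: 130.75 − 0.02q = 90 + 0.25q → q* = 150.9259, p* = 127.7315.
With the tax, the buyer price exceeds the seller price by 4.8: (130.75 − 0.02q) − (90 + 0.25q) = 4.8 → q' = 133.1481.
Δq = 150.9259 − 133.1481 = 17.7778; the wedge equals the tax, 4.8.
The triangle = ½ × 17.7778 × 4.8 = €42.67 thousand.

€42.67 thousand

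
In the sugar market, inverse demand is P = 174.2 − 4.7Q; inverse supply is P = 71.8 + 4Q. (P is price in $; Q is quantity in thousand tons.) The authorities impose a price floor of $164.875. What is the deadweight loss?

Competitive equilibrium: 174.2 − 4.7Q = 71.8 + 4Q → Q* = 11.7701, P* = 118.8805.
At the floor P = 164.875, quantity demanded = (174.2 − 164.875)/4.7 = 1.984.
Sellers' marginal cost at Q' = 1.984: 71.8 + 4·1.984 = 79.736.
ΔQ = 11.7701 − 1.984 = 9.7861; wedge = 164.875 − 79.736 = 85.139.
DWL = ½ × 9.7861 × 85.139 = $416.59 thousand.

$416.59 thousand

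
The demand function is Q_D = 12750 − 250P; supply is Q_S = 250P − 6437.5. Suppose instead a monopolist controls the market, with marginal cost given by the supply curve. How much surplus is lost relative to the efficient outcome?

In inverse form: demand P = 51 − 0.004Q, supply P = 25.75 + 0.004Q.
Competitive equilibrium: 51 − 0.004Q = 25.75 + 0.004Q → Q* = 3156.25, P* = 38.375.
Marginal revenue: MR = 51 − 0.008Q. Set MR = MC: 51 − 0.008Q = 25.75 + 0.004Q → Q_m = 2104.166667.
Price P_m = 51 − 0.004·2104.166667 = 42.583333; MC(Q_m) = 25.75 + 0.004·2104.166667 = 34.166667.
Competitive Q* = 3156.25, so ΔQ = 1052.083333; wedge = 42.583333 − 34.166667 = 8.416666.
Welfare loss = ½ × 1052.083333 × 8.416666 = 4427.52.

4427.52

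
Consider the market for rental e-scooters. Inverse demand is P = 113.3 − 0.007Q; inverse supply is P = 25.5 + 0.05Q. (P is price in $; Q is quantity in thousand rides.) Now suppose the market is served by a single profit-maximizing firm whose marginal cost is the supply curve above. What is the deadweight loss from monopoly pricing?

Competitive equilibrium: 113.3 − 0.007Q = 25.5 + 0.05Q → Q* = 1540.3509, P* = 102.5175.
Marginal revenue: MR = 113.3 − 0.014Q. Set MR = MC: 113.3 − 0.014Q = 25.5 + 0.05Q → Q_m = 1371.875.
Price P_m = 113.3 − 0.007·1371.875 = 103.6969; MC(Q_m) = 25.5 + 0.05·1371.875 = 94.0938.
Competitive Q* = 1540.3509, so ΔQ = 168.4759; wedge = 103.6969 − 94.0938 = 9.6031.
DWL = ½ × 168.4759 × 9.6031 = $808.95 thousand.

$808.95 thousand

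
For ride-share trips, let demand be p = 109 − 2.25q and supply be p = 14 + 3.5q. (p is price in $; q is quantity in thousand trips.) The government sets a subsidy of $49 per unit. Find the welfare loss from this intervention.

Competitive equilibrium: 109 − 2.25q = 14 + 3.5q → q* = 16.5217, p* = 71.8261.
The subsidy lowers effective supply by 49: p = 3.5q − 35.
New quantity: 109 − 2.25q = 3.5q − 35 → q' = 25.0435.
Overproduction Δq = 25.0435 − 16.5217 = 8.5218; wedge = subsidy = 49.
DWL = ½ × 8.5218 × 49 = $208.78 thousand.

$208.78 thousand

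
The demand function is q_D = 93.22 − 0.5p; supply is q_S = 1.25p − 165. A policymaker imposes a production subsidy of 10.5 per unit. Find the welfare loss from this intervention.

In inverse form: demand p = 186.44 − 2q, supply p = 132 + 0.8q.
Competitive equilibrium: 186.44 − 2q = 132 + 0.8q → q* = 19.4429, p* = 147.5543.
The subsidy lowers effective supply by 10.5: p = 121.5 + 0.8q.
New quantity: 186.44 − 2q = 121.5 + 0.8q → q' = 23.1929.
Overproduction Δq = 23.1929 − 19.4429 = 3.75; wedge = subsidy = 10.5.
Deadweight loss = ½ × 3.75 × 10.5 = 19.69.

19.69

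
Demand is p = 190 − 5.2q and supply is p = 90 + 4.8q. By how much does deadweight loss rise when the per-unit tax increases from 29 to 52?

93.15

Competitive equilibrium: 190 − 5.2q = 90 + 4.8q → q* = 10, p* = 138.
For a per-unit tax t: Δq = t/10, so DWL = ½·t·(t/10) = t²/20.
At t = 29: DWL = 42.05. At t = 52: DWL = 135.2.
Increase = 135.2 − 42.05 = 93.15.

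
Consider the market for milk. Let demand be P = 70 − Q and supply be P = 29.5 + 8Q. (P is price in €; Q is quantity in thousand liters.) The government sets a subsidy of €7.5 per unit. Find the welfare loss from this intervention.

€3.125 thousand

Competitive equilibrium: 70 − Q = 29.5 + 8Q → Q* = 4.5, P* = 65.5.
The subsidy lowers effective supply by 7.5: P = 22 + 8Q.
New quantity: 70 − Q = 22 + 8Q → Q' = 5.3333.
Overproduction ΔQ = 5.3333 − 4.5 = 0.8333; wedge = subsidy = 7.5.
Deadweight loss = ½ × 0.8333 × 7.5 = €3.125 thousand.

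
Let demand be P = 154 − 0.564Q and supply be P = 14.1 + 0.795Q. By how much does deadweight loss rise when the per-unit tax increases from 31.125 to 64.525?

1175.39

Competitive equilibrium: 154 − 0.564Q = 14.1 + 0.795Q → Q* = 102.9433, P* = 95.94.
For a per-unit tax t: ΔQ = t/1.359, so DWL = ½·t·(t/1.359) = t²/2.718.
At t = 31.125: DWL = 356.426. At t = 64.525: DWL = 1531.816.
Increase = 1531.816 − 356.426 = 1175.39.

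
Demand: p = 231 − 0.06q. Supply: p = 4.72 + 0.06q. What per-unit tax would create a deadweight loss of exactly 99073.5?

Competitive equilibrium: 231 − 0.06q = 4.72 + 0.06q → q* = 1885.6667, p* = 117.86.
A tax t gives Δq = t/0.12 and wedge t, so DWL = t²/0.24.
t²/0.24 = 99073.5 → t² = 23777.64 → t = 154.2.

154.2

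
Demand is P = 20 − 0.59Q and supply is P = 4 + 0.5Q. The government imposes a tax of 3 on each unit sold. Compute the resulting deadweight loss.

Competitive equilibrium: 20 − 0.59Q = 4 + 0.5Q → Q* = 14.6789, P* = 11.3394.
With the tax, the buyer price exceeds the seller price by 3: (20 − 0.59Q) − (4 + 0.5Q) = 3 → Q' = 11.9266.
ΔQ = 14.6789 − 11.9266 = 2.7523; the wedge equals the tax, 3.
Deadweight loss = ½ × 2.7523 × 3 = 4.13.

4.13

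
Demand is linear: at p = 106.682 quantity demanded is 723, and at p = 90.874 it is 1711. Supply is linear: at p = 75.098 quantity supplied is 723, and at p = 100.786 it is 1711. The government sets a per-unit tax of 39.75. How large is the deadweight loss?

18810.27

Demand slope = (90.874 − 106.682)/(1711 − 723) = −0.016, so p = 118.25 − 0.016q.
Supply slope = (100.786 − 75.098)/(1711 − 723) = 0.026, so p = 56.3 + 0.026q.
Competitive equilibrium: 118.25 − 0.016q = 56.3 + 0.026q → q* = 1475, p* = 94.65.
With the tax, the buyer price exceeds the seller price by 39.75: (118.25 − 0.016q) − (56.3 + 0.026q) = 39.75 → q' = 528.5714.
Δq = 1475 − 528.5714 = 946.4286; the wedge equals the tax, 39.75.
Deadweight loss = ½ × 946.4286 × 39.75 = 18810.27.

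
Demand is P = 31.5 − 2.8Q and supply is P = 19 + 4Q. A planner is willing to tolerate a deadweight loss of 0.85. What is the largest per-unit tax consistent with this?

3.4

Competitive equilibrium: 31.5 − 2.8Q = 19 + 4Q → Q* = 1.8382, P* = 26.3529.
A tax t gives ΔQ = t/6.8 and wedge t, so DWL = t²/13.6.
t²/13.6 = 0.85 → t² = 11.56 → t = 3.4.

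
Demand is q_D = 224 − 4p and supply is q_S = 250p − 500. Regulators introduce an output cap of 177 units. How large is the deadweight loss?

160.94

In inverse form: demand p = 56 − 0.25q, supply p = 2 + 0.004q.
Competitive equilibrium: 56 − 0.25q = 2 + 0.004q → q* = 212.5984, p* = 2.8504.
At q = 177: demand price = 56 − 0.25·177 = 11.75; supply price = 2 + 0.004·177 = 2.708.
Δq = 212.5984 − 177 = 35.5984; wedge = 11.75 − 2.708 = 9.042.
Deadweight loss = ½ × 35.5984 × 9.042 = 160.94.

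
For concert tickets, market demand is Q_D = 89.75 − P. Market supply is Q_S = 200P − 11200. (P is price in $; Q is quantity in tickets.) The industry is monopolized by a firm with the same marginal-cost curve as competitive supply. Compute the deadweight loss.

In inverse form: demand P = 89.75 − Q, supply P = 56 + 0.005Q.
Competitive equilibrium: 89.75 − Q = 56 + 0.005Q → Q* = 33.5821, P* = 56.1679.
Marginal revenue: MR = 89.75 − 2Q. Set MR = MC: 89.75 − 2Q = 56 + 0.005Q → Q_m = 16.8329.
Price P_m = 89.75 − 1·16.8329 = 72.9171; MC(Q_m) = 56 + 0.005·16.8329 = 56.0842.
Competitive Q* = 33.5821, so ΔQ = 16.7492; wedge = 72.9171 − 56.0842 = 16.8329.
Welfare loss = ½ × 16.7492 × 16.8329 = $140.97.

$140.97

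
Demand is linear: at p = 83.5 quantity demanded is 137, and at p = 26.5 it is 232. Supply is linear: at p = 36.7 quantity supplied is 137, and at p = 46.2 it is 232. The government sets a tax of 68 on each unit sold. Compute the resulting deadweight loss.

3302.86

Demand slope = (26.5 − 83.5)/(232 − 137) = −0.6, so p = 165.7 − 0.6q.
Supply slope = (46.2 − 36.7)/(232 − 137) = 0.1, so p = 23 + 0.1q.
Competitive equilibrium: 165.7 − 0.6q = 23 + 0.1q → q* = 203.8571, p* = 43.3857.
With the tax, the buyer price exceeds the seller price by 68: (165.7 − 0.6q) − (23 + 0.1q) = 68 → q' = 106.7143.
Δq = 203.8571 − 106.7143 = 97.1428; the wedge equals the tax, 68.
DWL = ½ × 97.1428 × 68 = 3302.86.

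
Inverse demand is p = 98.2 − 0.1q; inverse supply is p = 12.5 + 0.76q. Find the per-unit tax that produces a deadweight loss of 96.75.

12.9

Competitive equilibrium: 98.2 − 0.1q = 12.5 + 0.76q → q* = 99.6512, p* = 88.2349.
A tax t gives Δq = t/0.86 and wedge t, so DWL = t²/1.72.
t²/1.72 = 96.75 → t² = 166.41 → t = 12.9.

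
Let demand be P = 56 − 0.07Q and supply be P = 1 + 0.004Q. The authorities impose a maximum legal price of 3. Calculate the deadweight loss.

2189.19

Competitive equilibrium: 56 − 0.07Q = 1 + 0.004Q → Q* = 743.2432, P* = 3.973.
At the ceiling P = 3, quantity supplied = (3 − 1)/0.004 = 500.
Willingness to pay at Q' = 500: 56 − 0.07·500 = 21.
ΔQ = 743.2432 − 500 = 243.2432; wedge = 21 − 3 = 18.
The triangle = ½ × 243.2432 × 18 = 2189.19.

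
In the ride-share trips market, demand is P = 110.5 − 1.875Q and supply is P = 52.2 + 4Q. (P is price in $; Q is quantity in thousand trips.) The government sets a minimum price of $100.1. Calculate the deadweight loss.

$56.27 thousand

Competitive equilibrium: 110.5 − 1.875Q = 52.2 + 4Q → Q* = 9.9234, P* = 91.8936.
At the floor P = 100.1, quantity demanded = (110.5 − 100.1)/1.875 = 5.5467.
Sellers' marginal cost at Q' = 5.5467: 52.2 + 4·5.5467 = 74.3868.
ΔQ = 9.9234 − 5.5467 = 4.3767; wedge = 100.1 − 74.3868 = 25.7132.
Welfare loss = ½ × 4.3767 × 25.7132 = $56.27 thousand.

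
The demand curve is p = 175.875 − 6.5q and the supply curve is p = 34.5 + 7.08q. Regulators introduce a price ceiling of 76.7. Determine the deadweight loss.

Competitive equilibrium: 175.875 − 6.5q = 34.5 + 7.08q → q* = 10.4105, p* = 108.2066.
At the ceiling p = 76.7, quantity supplied = (76.7 − 34.5)/7.08 = 5.9605.
Willingness to pay at q' = 5.9605: 175.875 − 6.5·5.9605 = 137.1318.
Δq = 10.4105 − 5.9605 = 4.45; wedge = 137.1318 − 76.7 = 60.4318.
DWL = ½ × 4.45 × 60.4318 = 134.46.

134.46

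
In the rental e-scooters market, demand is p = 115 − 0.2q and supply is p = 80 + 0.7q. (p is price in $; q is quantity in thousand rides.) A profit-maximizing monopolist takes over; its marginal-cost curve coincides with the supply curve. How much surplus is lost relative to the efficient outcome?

$22.50 thousand

Competitive equilibrium: 115 − 0.2q = 80 + 0.7q → q* = 38.8889, p* = 107.2222.
Marginal revenue: MR = 115 − 0.4q. Set MR = MC: 115 − 0.4q = 80 + 0.7q → q_m = 31.8182.
Price p_m = 115 − 0.2·31.8182 = 108.6364; MC(q_m) = 80 + 0.7·31.8182 = 102.2727.
Competitive q* = 38.8889, so Δq = 7.0707; wedge = 108.6364 − 102.2727 = 6.3637.
Welfare loss = ½ × 7.0707 × 6.3637 = $22.50 thousand.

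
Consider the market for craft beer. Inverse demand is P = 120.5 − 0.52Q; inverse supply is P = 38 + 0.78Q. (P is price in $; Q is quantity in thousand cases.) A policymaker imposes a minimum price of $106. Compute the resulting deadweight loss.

Competitive equilibrium: 120.5 − 0.52Q = 38 + 0.78Q → Q* = 63.4615, P* = 87.5.
At the floor P = 106, quantity demanded = (120.5 − 106)/0.52 = 27.8846.
Sellers' marginal cost at Q' = 27.8846: 38 + 0.78·27.8846 = 59.75.
ΔQ = 63.4615 − 27.8846 = 35.5769; wedge = 106 − 59.75 = 46.25.
Deadweight loss = ½ × 35.5769 × 46.25 = $822.72 thousand.

$822.72 thousand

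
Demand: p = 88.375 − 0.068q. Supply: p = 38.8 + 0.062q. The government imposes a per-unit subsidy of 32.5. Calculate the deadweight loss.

4062.50

Competitive equilibrium: 88.375 − 0.068q = 38.8 + 0.062q → q* = 381.3462, p* = 62.4435.
The subsidy lowers effective supply by 32.5: p = 6.3 + 0.062q.
New quantity: 88.375 − 0.068q = 6.3 + 0.062q → q' = 631.3462.
Overproduction Δq = 631.3462 − 381.3462 = 250; wedge = subsidy = 32.5.
DWL = ½ × 250 × 32.5 = 4062.50.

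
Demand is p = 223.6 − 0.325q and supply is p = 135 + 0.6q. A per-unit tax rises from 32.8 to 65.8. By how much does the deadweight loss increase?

1758.81

Competitive equilibrium: 223.6 − 0.325q = 135 + 0.6q → q* = 95.7838, p* = 192.4703.
For a per-unit tax t: Δq = t/0.925, so DWL = ½·t·(t/0.925) = t²/1.85.
At t = 32.8: DWL = 581.535. At t = 65.8: DWL = 2340.346.
Increase = 2340.346 − 581.535 = 1758.81.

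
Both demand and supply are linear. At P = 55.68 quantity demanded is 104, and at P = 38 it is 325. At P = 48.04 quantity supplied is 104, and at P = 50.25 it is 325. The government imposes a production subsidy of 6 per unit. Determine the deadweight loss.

Demand slope = (38 − 55.68)/(325 − 104) = −0.08, so P = 64 − 0.08Q.
Supply slope = (50.25 − 48.04)/(325 − 104) = 0.01, so P = 47 + 0.01Q.
Competitive equilibrium: 64 − 0.08Q = 47 + 0.01Q → Q* = 188.8889, P* = 48.8889.
The subsidy lowers effective supply by 6: P = 41 + 0.01Q.
New quantity: 64 − 0.08Q = 41 + 0.01Q → Q' = 255.5556.
Overproduction ΔQ = 255.5556 − 188.8889 = 66.6667; wedge = subsidy = 6.
Deadweight loss = ½ × 66.6667 × 6 = 200.

200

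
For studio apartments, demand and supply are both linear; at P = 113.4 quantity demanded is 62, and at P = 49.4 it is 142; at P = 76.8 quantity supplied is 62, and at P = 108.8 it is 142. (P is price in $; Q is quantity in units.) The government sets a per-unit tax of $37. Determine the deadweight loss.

$570.42

Demand slope = (49.4 − 113.4)/(142 − 62) = −0.8, so P = 163 − 0.8Q.
Supply slope = (108.8 − 76.8)/(142 − 62) = 0.4, so P = 52 + 0.4Q.
Competitive equilibrium: 163 − 0.8Q = 52 + 0.4Q → Q* = 92.5, P* = 89.
With the tax, the buyer price exceeds the seller price by 37: (163 − 0.8Q) − (52 + 0.4Q) = 37 → Q' = 61.6667.
ΔQ = 92.5 − 61.6667 = 30.8333; the wedge equals the tax, 37.
DWL = ½ × 30.8333 × 37 = $570.42.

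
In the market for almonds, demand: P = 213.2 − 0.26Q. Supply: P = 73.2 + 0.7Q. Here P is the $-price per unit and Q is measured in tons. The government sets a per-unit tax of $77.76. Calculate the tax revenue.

Competitive equilibrium: 213.2 − 0.26Q = 73.2 + 0.7Q → Q* = 145.8333, P* = 175.2833.
With the tax, the buyer price exceeds the seller price by 77.76: (213.2 − 0.26Q) − (73.2 + 0.7Q) = 77.76 → Q' = 64.8333.
Tax revenue = 77.76 × 64.8333 = $5041.44.

$5041.44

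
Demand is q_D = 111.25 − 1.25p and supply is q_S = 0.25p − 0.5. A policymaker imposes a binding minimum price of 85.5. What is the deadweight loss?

In inverse form: demand p = 89 − 0.8q, supply p = 2 + 4q.
Competitive equilibrium: 89 − 0.8q = 2 + 4q → q* = 18.125, p* = 74.5.
At the floor p = 85.5, quantity demanded = (89 − 85.5)/0.8 = 4.375.
Sellers' marginal cost at q' = 4.375: 2 + 4·4.375 = 19.5.
Δq = 18.125 − 4.375 = 13.75; wedge = 85.5 − 19.5 = 66.
Deadweight loss = ½ × 13.75 × 66 = 453.75.

453.75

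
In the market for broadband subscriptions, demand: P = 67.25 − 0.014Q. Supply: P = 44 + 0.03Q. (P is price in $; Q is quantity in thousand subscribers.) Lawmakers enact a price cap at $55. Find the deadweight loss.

Competitive equilibrium: 67.25 − 0.014Q = 44 + 0.03Q → Q* = 528.40909, P* = 59.85227.
At the ceiling P = 55, quantity supplied = (55 − 44)/0.03 = 366.66667.
Willingness to pay at Q' = 366.66667: 67.25 − 0.014·366.66667 = 62.11667.
ΔQ = 528.40909 − 366.66667 = 161.74242; wedge = 62.11667 − 55 = 7.11667.
Deadweight loss = ½ × 161.74242 × 7.11667 = $575.53 thousand.

$575.53 thousand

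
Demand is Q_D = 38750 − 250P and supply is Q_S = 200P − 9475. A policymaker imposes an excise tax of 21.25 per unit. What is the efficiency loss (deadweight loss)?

In inverse form: demand P = 155 − 0.004Q, supply P = 47.375 + 0.005Q.
Competitive equilibrium: 155 − 0.004Q = 47.375 + 0.005Q → Q* = 11958.3333, P* = 107.1667.
With the tax, the buyer price exceeds the seller price by 21.25: (155 − 0.004Q) − (47.375 + 0.005Q) = 21.25 → Q' = 9597.2222.
ΔQ = 11958.3333 − 9597.2222 = 2361.1111; the wedge equals the tax, 21.25.
DWL = ½ × 2361.1111 × 21.25 = 25086.81.

25086.81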